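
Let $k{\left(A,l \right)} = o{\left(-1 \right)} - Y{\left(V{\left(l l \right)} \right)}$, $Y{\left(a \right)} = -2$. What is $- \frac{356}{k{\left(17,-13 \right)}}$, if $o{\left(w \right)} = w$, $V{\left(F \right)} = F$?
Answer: $-356$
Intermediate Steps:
$k{\left(A,l \right)} = 1$ ($k{\left(A,l \right)} = -1 - -2 = -1 + 2 = 1$)
$- \frac{356}{k{\left(17,-13 \right)}} = - \frac{356}{1} = \left(-356\right) 1 = -356$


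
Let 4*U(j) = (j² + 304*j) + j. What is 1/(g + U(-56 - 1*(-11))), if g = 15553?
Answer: 1/12628 ≈ 7.9189e-5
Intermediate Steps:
U(j) = j²/4 + 305*j/4 (U(j) = ((j² + 304*j) + j)/4 = (j² + 305*j)/4 = j²/4 + 305*j/4)
1/(g + U(-56 - 1*(-11))) = 1/(15553 + (-56 - 1*(-11))*(305 + (-56 - 1*(-11)))/4) = 1/(15553 + (-56 + 11)*(305 + (-56 + 11))/4) = 1/(15553 + (¼)*(-45)*(305 - 45)) = 1/(15553 + (¼)*(-45)*260) = 1/(15553 - 2925) = 1/12628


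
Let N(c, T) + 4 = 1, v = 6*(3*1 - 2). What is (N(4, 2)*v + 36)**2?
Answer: 324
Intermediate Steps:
v = 6 (v = 6*(3 - 2) = 6*1 = 6)
N(c, T) = -3 (N(c, T) = -4 + 1 = -3)
(N(4, 2)*v + 36)**2 = (-3*6 + 36)**2 = (-18 + 36)**2 = 18**2 = 324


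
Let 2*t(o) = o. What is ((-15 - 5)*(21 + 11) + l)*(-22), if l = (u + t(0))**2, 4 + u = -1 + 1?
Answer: 13728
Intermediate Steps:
u = -4 (u = -4 + (-1 + 1) = -4 + 0 = -4)
t(o) = o/2
l = 16 (l = (-4 + (1/2)*0)**2 = (-4 + 0)**2 = (-4)**2 = 16)
((-15 - 5)*(21 + 11) + l)*(-22) = ((-15 - 5)*(21 + 11) + 16)*(-22) = (-20*32 + 16)*(-22) = (-640 + 16)*(-22) = -624*(-22) = 13728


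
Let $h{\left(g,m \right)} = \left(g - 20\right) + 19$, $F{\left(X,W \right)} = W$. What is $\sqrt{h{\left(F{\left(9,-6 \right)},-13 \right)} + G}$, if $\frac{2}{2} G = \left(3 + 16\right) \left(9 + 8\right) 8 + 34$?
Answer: $\sqrt{2611} \approx 51.098$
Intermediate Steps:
$h{\left(g,m \right)} = -1 + g$ ($h{\left(g,m \right)} = \left(-20 + g\right) + 19 = -1 + g$)
$G = 2618$ ($G = \left(3 + 16\right) \left(9 + 8\right) 8 + 34 = 19 \cdot 17 \cdot 8 + 34 = 323 \cdot 8 + 34 = 2584 + 34 = 2618$)
$\sqrt{h{\left(F{\left(9,-6 \right)},-13 \right)} + G} = \sqrt{\left(-1 - 6\right) + 2618} = \sqrt{-7 + 2618} = \sqrt{2611}$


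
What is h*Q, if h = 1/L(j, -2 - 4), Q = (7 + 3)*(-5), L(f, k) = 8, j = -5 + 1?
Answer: -25/4 ≈ -6.2500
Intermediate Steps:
j = -4
Q = -50 (Q = 10*(-5) = -50)
h = ⅛ (h = 1/8 = ⅛ ≈ 0.12500)
h*Q = (⅛)*(-50) = -25/4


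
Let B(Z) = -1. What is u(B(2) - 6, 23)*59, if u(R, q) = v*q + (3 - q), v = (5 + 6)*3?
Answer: 43601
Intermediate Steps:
v = 33 (v = 11*3 = 33)
u(R, q) = 3 + 32*q (u(R, q) = 33*q + (3 - q) = 3 + 32*q)
u(B(2) - 6, 23)*59 = (3 + 32*23)*59 = (3 + 736)*59 = 739*59 = 43601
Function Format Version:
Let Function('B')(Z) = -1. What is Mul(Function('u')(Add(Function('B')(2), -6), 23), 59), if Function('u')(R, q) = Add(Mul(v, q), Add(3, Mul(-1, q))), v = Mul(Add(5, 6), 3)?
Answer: 43601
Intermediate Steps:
v = 33 (v = Mul(11, 3) = 33)
Function('u')(R, q) = Add(3, Mul(32, q)) (Function('u')(R, q) = Add(Mul(33, q), Add(3, Mul(-1, q))) = Add(3, Mul(32, q)))
Mul(Function('u')(Add(Function('B')(2), -6), 23), 59) = Mul(Add(3, Mul(32, 23)), 59) = Mul(Add(3, 736), 59) = Mul(739, 59) = 43601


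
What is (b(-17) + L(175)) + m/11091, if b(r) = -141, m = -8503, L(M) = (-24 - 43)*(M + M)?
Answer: -261656284/11091 ≈ -23592.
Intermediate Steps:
L(M) = -134*M
(b(-17) + L(175)) + m/11091 = (-141 - 134*175) - 8503/11091 = (-141 - 23450) - 8503*1/11091 = -23591 - 8503/11091 = -261656284/11091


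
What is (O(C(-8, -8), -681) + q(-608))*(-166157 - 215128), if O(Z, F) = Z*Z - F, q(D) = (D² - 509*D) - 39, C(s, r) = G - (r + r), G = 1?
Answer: -259299346095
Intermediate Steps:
C(s, r) = 1 - 2*r (C(s, r) = 1 - (r + r) = 1 - 2*r)
q(D) = -39 + D² - 509*D
O(Z, F) = Z² - F
(O(C(-8, -8), -681) + q(-608))*(-166157 - 215128) = (((1 - 2*(-8))² - 1*(-681)) + (-39 + (-608)² - 509*(-608)))*(-166157 - 215128) = (((1 + 16)² + 681) + (-39 + 369664 + 309472))*(-381285) = ((17² + 681) + 679097)*(-381285) = ((289 + 681) + 679097)*(-381285) = (970 + 679097)*(-381285) = 680067*(-381285) = -259299346095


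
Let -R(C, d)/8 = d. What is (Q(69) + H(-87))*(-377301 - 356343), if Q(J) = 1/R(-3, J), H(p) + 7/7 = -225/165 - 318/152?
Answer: 31440252483/9614 ≈ 3.2703e+6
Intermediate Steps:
R(C, d) = -8*d
H(p) = -3725/836 (H(p) = -1 + (-225/165 - 318/152) = -1 + (-225*1/165 - 318*1/152) = -1 + (-15/11 - 159/76) = -1 - 2889/836 = -3725/836)
Q(J) = -1/(8*J) (Q(J) = 1/(-8*J) = -1/(8*J))
(Q(69) + H(-87))*(-377301 - 356343) = (-1/8/69 - 3725/836)*(-377301 - 356343) = (-1/8*1/69 - 3725/836)*(-733644) = (-1/552 - 3725/836)*(-733644) = -514259/115368*(-733644) = 31440252483/9614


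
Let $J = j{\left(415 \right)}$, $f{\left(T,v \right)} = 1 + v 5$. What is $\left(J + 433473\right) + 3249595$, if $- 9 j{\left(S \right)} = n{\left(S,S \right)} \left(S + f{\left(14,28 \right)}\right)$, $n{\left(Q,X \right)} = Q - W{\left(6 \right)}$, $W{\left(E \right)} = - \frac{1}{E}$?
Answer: $\frac{98750338}{27} \approx 3.6574 \cdot 10^{6}$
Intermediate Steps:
$n{\left(Q,X \right)} = \frac{1}{6} + Q$ ($n{\left(Q,X \right)} = Q - - \frac{1}{6} = Q + \frac{1}{6} = \frac{1}{6} + Q$)
$f{\left(T,v \right)} = 1 + 5 v$
$j{\left(S \right)} = - \frac{\left(141 + S\right) \left(\frac{1}{6} + S\right)}{9}$ ($j{\left(S \right)} = - \frac{\left(\frac{1}{6} + S\right) \left(S + \left(1 + 5 \cdot 28\right)\right)}{9} = - \frac{\left(\frac{1}{6} + S\right) \left(S + \left(1 + 140\right)\right)}{9} = - \frac{\left(\frac{1}{6} + S\right) \left(S + 141\right)}{9} = - \frac{\left(\frac{1}{6} + S\right) \left(141 + S\right)}{9} = - \frac{\left(141 + S\right) \left(\frac{1}{6} + S\right)}{9}$)
$J = - \frac{692498}{27}$ ($J = - \frac{\left(1 + 6 \cdot 415\right) \left(141 + 415\right)}{54} = \left(- \frac{1}{54}\right) \left(1 + 2490\right) 556 = \left(- \frac{1}{54}\right) 2491 \cdot 556 = - \frac{692498}{27} \approx -25648.0$)
$\left(J + 433473\right) + 3249595 = \left(- \frac{692498}{27} + 433473\right) + 3249595 = \frac{11011273}{27} + 3249595 = \frac{98750338}{27}$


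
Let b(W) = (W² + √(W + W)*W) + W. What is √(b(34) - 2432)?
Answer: √(-1242 + 68*√17) ≈ 31.01*I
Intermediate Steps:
b(W) = W + W² + √2*W^(3/2) (b(W) = (W² + √(2*W)*W) + W = (W² + (√2*√W)*W) + W = (W² + √2*W^(3/2)) + W = W + W² + √2*W^(3/2))
√(b(34) - 2432) = √((34 + 34² + √2*34^(3/2)) - 2432) = √((34 + 1156 + √2*(34*√34)) - 2432) = √((34 + 1156 + 68*√17) - 2432) = √((1190 + 68*√17) - 2432) = √(-1242 + 68*√17)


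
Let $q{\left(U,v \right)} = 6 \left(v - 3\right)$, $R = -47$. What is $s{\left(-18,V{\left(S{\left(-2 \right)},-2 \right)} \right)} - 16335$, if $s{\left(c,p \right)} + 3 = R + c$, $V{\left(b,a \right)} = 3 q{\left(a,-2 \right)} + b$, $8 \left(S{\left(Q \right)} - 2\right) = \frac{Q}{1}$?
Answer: $-16403$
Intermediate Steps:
$q{\left(U,v \right)} = -18 + 6 v$ ($q{\left(U,v \right)} = 6 \left(-3 + v\right) = -18 + 6 v$)
$S{\left(Q \right)} = 2 + \frac{Q}{8}$ ($S{\left(Q \right)} = 2 + \frac{Q 1^{-1}}{8} = 2 + \frac{Q 1}{8} = 2 + \frac{Q}{8}$)
$V{\left(b,a \right)} = -90 + b$ ($V{\left(b,a \right)} = 3 \left(-18 + 6 \left(-2\right)\right) + b = 3 \left(-18 - 12\right) + b = 3 \left(-30\right) + b = -90 + b$)
$s{\left(c,p \right)} = -50 + c$ ($s{\left(c,p \right)} = -3 + \left(-47 + c\right) = -50 + c$)
$s{\left(-18,V{\left(S{\left(-2 \right)},-2 \right)} \right)} - 16335 = \left(-50 - 18\right) - 16335 = -68 - 16335 = -16403$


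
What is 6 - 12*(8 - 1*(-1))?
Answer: -102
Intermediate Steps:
6 - 12*(8 - 1*(-1)) = 6 - 12*(8 + 1) = 6 - 12*9 = 6 - 108 = -102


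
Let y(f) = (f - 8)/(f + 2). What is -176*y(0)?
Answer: 704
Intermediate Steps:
y(f) = (-8 + f)/(2 + f)
-176*y(0) = -176*(-8 + 0)/(2 + 0) = -176*(-8)/2 = -88*(-8) = -176*(-4) = 704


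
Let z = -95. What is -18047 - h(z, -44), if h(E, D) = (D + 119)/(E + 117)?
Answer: -397109/22 ≈ -18050.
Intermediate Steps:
h(E, D) = (119 + D)/(117 + E)
-18047 - h(z, -44) = -18047 - (119 - 44)/(117 - 95) = -18047 - 75/22 = -397109/22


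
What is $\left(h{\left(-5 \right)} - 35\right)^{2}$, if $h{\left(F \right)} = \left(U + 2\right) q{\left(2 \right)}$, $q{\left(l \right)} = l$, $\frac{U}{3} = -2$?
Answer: $1849$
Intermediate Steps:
$U = -6$ ($U = 3 \left(-2\right) = -6$)
$h{\left(F \right)} = -8$ ($h{\left(F \right)} = \left(-6 + 2\right) 2 = \left(-4\right) 2 = -8$)
$\left(h{\left(-5 \right)} - 35\right)^{2} = \left(-8 - 35\right)^{2} = \left(-43\right)^{2} = 1849$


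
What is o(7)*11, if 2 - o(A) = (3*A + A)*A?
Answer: -2134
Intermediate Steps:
o(A) = 2 - 4*A² (o(A) = 2 - (3*A + A)*A = 2 - 4*A*A = 2 - 4*A²)
o(7)*11 = (2 - 4*7²)*11 = (2 - 4*49)*11 = (2 - 196)*11 = -194*11 = -2134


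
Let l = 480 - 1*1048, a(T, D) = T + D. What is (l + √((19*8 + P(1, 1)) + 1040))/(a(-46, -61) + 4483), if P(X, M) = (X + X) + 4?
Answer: -71/547 + √1198/4376 ≈ -0.12189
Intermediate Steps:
P(X, M) = 4 + 2*X (P(X, M) = 2*X + 4 = 4 + 2*X)
a(T, D) = D + T
l = -568 (l = 480 - 1048 = -568)
(l + √((19*8 + P(1, 1)) + 1040))/(a(-46, -61) + 4483) = (-568 + √((19*8 + (4 + 2*1)) + 1040))/((-61 - 46) + 4483) = (-568 + √((152 + (4 + 2)) + 1040))/(-107 + 4483) = (-568 + √((152 + 6) + 1040))/4376 = (-568 + √(158 + 1040))*(1/4376) = (-568 + √1198)*(1/4376) = -71/547 + √1198/4376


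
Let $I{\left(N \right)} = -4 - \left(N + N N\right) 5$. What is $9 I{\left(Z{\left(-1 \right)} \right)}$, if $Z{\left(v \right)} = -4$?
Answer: $-576$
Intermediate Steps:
$I{\left(N \right)} = -4 - 5 N - 5 N^{2}$ ($I{\left(N \right)} = -4 - \left(N + N^{2}\right) 5 = -4 - \left(5 N + 5 N^{2}\right) = -4 - 5 N - 5 N^{2}$)
$9 I{\left(Z{\left(-1 \right)} \right)} = 9 \left(-4 - -20 - 5 \left(-4\right)^{2}\right) = 9 \left(-4 + 20 - 80\right) = 9 \left(-64\right) = -576$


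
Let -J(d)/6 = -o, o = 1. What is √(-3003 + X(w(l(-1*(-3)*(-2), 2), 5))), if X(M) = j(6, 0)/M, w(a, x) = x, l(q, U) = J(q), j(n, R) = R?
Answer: I*√3003 ≈ 54.8*I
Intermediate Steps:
J(d) = 6 (J(d) = -(-6) = -6*(-1) = 6)
l(q, U) = 6
X(M) = 0 (X(M) = 0/M = 0)
√(-3003 + X(w(l(-1*(-3)*(-2), 2), 5))) = √(-3003 + 0) = √(-3003) = I*√3003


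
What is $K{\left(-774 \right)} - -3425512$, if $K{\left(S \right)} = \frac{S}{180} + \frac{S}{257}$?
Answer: $\frac{8803547049}{2570} \approx 3.4255 \cdot 10^{6}$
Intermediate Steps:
$K{\left(S \right)} = \frac{437 S}{46260}$ ($K{\left(S \right)} = S \frac{1}{180} + S \frac{1}{257} = \frac{S}{180} + \frac{S}{257} = \frac{437 S}{46260}$)
$K{\left(-774 \right)} - -3425512 = \frac{437}{46260} \left(-774\right) - -3425512 = - \frac{18791}{2570} + 3425512 = \frac{8803547049}{2570}$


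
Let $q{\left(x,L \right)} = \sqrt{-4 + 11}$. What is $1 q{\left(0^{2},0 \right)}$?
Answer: $\sqrt{7} \approx 2.6458$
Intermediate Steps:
$q{\left(x,L \right)} = \sqrt{7}$
$1 q{\left(0^{2},0 \right)} = 1 \sqrt{7} = \sqrt{7}$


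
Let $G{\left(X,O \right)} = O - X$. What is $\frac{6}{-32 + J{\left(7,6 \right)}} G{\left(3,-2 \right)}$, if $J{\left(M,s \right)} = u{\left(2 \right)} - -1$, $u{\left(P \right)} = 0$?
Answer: $\frac{30}{31} \approx 0.96774$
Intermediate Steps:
$J{\left(M,s \right)} = 1$ ($J{\left(M,s \right)} = 0 - -1 = 0 + 1 = 1$)
$\frac{6}{-32 + J{\left(7,6 \right)}} G{\left(3,-2 \right)} = \frac{6}{-32 + 1} \left(-2 - 3\right) = \frac{6}{-31} \left(-2 - 3\right) = 6 \left(- \frac{1}{31}\right) \left(-5\right) = \left(- \frac{6}{31}\right) \left(-5\right) = \frac{30}{31}$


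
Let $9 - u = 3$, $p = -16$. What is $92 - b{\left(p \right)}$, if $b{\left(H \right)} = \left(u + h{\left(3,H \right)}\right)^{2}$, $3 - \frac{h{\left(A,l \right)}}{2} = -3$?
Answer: $-232$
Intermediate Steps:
$h{\left(A,l \right)} = 12$ ($h{\left(A,l \right)} = 6 - -6 = 6 + 6 = 12$)
$u = 6$ ($u = 9 - 3 = 6$)
$b{\left(H \right)} = 324$ ($b{\left(H \right)} = \left(6 + 12\right)^{2} = 18^{2} = 324$)
$92 - b{\left(p \right)} = 92 - 324 = -232$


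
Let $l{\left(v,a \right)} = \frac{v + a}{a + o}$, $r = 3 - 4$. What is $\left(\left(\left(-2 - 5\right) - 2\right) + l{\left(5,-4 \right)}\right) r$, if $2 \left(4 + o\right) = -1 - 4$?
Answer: $\frac{191}{21} \approx 9.0952$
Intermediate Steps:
$o = - \frac{13}{2}$ ($o = -4 + \frac{-1 - 4}{2} = -4 + \frac{1}{2} \left(-5\right) = -4 - \frac{5}{2} = - \frac{13}{2} \approx -6.5$)
$r = -1$
$l{\left(v,a \right)} = \frac{a + v}{- \frac{13}{2} + a}$ ($l{\left(v,a \right)} = \frac{v + a}{a - \frac{13}{2}} = \frac{a + v}{- \frac{13}{2} + a}$)
$\left(\left(\left(-2 - 5\right) - 2\right) + l{\left(5,-4 \right)}\right) r = \left(\left(\left(-2 - 5\right) - 2\right) + \frac{2 \left(-4 + 5\right)}{-13 + 2 \left(-4\right)}\right) \left(-1\right) = \left(\left(-7 - 2\right) + 2 \frac{1}{-13 - 8} \cdot 1\right) \left(-1\right) = \left(-9 + 2 \frac{1}{-21} \cdot 1\right) \left(-1\right) = \left(-9 + 2 \left(- \frac{1}{21}\right) 1\right) \left(-1\right) = \left(-9 - \frac{2}{21}\right) \left(-1\right) = \left(- \frac{191}{21}\right) \left(-1\right) = \frac{191}{21}$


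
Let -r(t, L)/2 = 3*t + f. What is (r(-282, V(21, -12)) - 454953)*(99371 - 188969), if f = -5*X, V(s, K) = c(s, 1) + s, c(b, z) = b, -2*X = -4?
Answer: 40609487118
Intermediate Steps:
X = 2 (X = -½*(-4) = 2)
V(s, K) = 2*s (V(s, K) = s + s = 2*s)
f = -10 (f = -5*2 = -10)
r(t, L) = 20 - 6*t (r(t, L) = -2*(3*t - 10) = -2*(-10 + 3*t) = 20 - 6*t)
(r(-282, V(21, -12)) - 454953)*(99371 - 188969) = ((20 - 6*(-282)) - 454953)*(99371 - 188969) = ((20 + 1692) - 454953)*(-89598) = (1712 - 454953)*(-89598) = -453241*(-89598) = 40609487118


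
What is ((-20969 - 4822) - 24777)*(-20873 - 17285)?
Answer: 1929573744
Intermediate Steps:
((-20969 - 4822) - 24777)*(-20873 - 17285) = (-25791 - 24777)*(-38158) = -50568*(-38158) = 1929573744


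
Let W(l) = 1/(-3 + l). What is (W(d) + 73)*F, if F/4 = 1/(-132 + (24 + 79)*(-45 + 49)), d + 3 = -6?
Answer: 25/24 ≈ 1.0417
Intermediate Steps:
d = -9 (d = -3 - 6 = -9)
F = 1/70 (F = 4/(-132 + (24 + 79)*(-45 + 49)) = 4/(-132 + 103*4) = 4/(-132 + 412) = 4/280 = 4*(1/280) = 1/70 ≈ 0.014286)
(W(d) + 73)*F = (1/(-3 - 9) + 73)*(1/70) = (1/(-12) + 73)*(1/70) = (-1/12 + 73)*(1/70) = (875/12)*(1/70) = 25/24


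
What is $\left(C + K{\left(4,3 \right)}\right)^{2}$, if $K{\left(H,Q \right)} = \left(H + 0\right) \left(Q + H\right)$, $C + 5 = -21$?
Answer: $4$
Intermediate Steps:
$C = -26$ ($C = -5 - 21 = -26$)
$K{\left(H,Q \right)} = H \left(H + Q\right)$
$\left(C + K{\left(4,3 \right)}\right)^{2} = \left(-26 + 4 \left(4 + 3\right)\right)^{2} = \left(-26 + 4 \cdot 7\right)^{2} = \left(-26 + 28\right)^{2} = 2^{2} = 4$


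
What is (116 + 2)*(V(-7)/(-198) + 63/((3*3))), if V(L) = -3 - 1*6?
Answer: 9145/11 ≈ 831.36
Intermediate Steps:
V(L) = -9 (V(L) = -3 - 6 = -9)
(116 + 2)*(V(-7)/(-198) + 63/((3*3))) = (116 + 2)*(-9/(-198) + 63/((3*3))) = 118*(-9*(-1/198) + 63/9) = 118*(1/22 + 63*(⅑)) = 118*(1/22 + 7) = 118*(155/22) = 9145/11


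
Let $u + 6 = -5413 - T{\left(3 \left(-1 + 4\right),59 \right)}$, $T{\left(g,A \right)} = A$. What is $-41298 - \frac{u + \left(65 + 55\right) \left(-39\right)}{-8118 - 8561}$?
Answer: $- \frac{688819500}{16679} \approx -41299.0$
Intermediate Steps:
$u = -5478$ ($u = -6 - 5472 = -5478$)
$-41298 - \frac{u + \left(65 + 55\right) \left(-39\right)}{-8118 - 8561} = -41298 - \frac{-5478 + \left(65 + 55\right) \left(-39\right)}{-8118 - 8561} = -41298 - \frac{-5478 + 120 \left(-39\right)}{-16679} = -41298 - \left(-5478 - 4680\right) \left(- \frac{1}{16679}\right) = -41298 - \left(-10158\right) \left(- \frac{1}{16679}\right) = -41298 - \frac{10158}{16679} = - \frac{688819500}{16679}$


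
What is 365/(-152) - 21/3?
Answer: -1429/152 ≈ -9.4013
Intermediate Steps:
365/(-152) - 21/3 = 365*(-1/152) - 21*1/3 = -365/152 - 7 = -1429/152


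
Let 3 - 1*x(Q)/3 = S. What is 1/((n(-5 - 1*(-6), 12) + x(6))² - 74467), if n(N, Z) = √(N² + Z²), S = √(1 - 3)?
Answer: -1/(74467 - (9 + √145 - 3*I*√2)²) ≈ -1.3506e-5 + 3.2567e-8*I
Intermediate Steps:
S = I*√2 (S = √(-2) = I*√2 ≈ 1.4142*I)
x(Q) = 9 - 3*I*√2
1/((n(-5 - 1*(-6), 12) + x(6))² - 74467) = 1/((√((-5 - 1*(-6))² + 12²) + (9 - 3*I*√2))² - 74467) = 1/((√((-5 + 6)² + 144) + (9 - 3*I*√2))² - 74467) = 1/((√(1² + 144) + (9 - 3*I*√2))² - 74467) = 1/((√(1 + 144) + (9 - 3*I*√2))² - 74467) = 1/((√145 + (9 - 3*I*√2))² - 74467) = 1/((9 + √145 - 3*I*√2)² - 74467) = 1/(-74467 + (9 + √145 - 3*I*√2)²)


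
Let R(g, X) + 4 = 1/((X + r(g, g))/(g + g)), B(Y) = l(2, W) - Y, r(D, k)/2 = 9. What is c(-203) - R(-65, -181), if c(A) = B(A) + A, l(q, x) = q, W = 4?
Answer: 848/163 ≈ 5.2025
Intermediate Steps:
r(D, k) = 18 (r(D, k) = 2*9 = 18)
B(Y) = 2 - Y
c(A) = 2 (c(A) = (2 - A) + A = 2)
R(g, X) = -4 + 2*g/(18 + X) (R(g, X) = -4 + 1/((X + 18)/(g + g)) = -4 + 1/((18 + X)/((2*g))) = -4 + 1/((18 + X)*(1/(2*g))) = -4 + 1/((18 + X)/(2*g)) = -4 + 2*g/(18 + X))
c(-203) - R(-65, -181) = 2 - 2*(-36 - 65 - 2*(-181))/(18 - 181) = 2 - 2*(-36 - 65 + 362)/(-163) = 2 - 2*(-1)*261/163 = 2 - 1*(-522/163) = 2 + 522/163 = 848/163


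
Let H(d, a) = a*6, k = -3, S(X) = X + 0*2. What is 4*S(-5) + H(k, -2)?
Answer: -32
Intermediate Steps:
S(X) = X (S(X) = X + 0 = X)
H(d, a) = 6*a
4*S(-5) + H(k, -2) = 4*(-5) + 6*(-2) = -20 - 12 = -32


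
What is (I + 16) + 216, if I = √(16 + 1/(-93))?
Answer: 232 + √138291/93 ≈ 236.00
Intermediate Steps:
I = √138291/93 (I = √(16 - 1/93) = √(1487/93) = √138291/93 ≈ 3.9987)
(I + 16) + 216 = (√138291/93 + 16) + 216 = (16 + √138291/93) + 216 = 232 + √138291/93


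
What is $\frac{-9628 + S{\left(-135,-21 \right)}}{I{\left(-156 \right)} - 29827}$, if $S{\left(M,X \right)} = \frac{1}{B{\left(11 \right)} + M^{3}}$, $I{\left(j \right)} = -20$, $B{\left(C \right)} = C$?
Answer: $\frac{23688384593}{73434484308} \approx 0.32258$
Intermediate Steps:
$S{\left(M,X \right)} = \frac{1}{11 + M^{3}}$
$\frac{-9628 + S{\left(-135,-21 \right)}}{I{\left(-156 \right)} - 29827} = \frac{-9628 + \frac{1}{11 + \left(-135\right)^{3}}}{-20 - 29827} = \frac{-9628 + \frac{1}{11 - 2460375}}{-29847} = \left(-9628 + \frac{1}{-2460364}\right) \left(- \frac{1}{29847}\right) = \left(-9628 - \frac{1}{2460364}\right) \left(- \frac{1}{29847}\right) = \left(- \frac{23688384593}{2460364}\right) \left(- \frac{1}{29847}\right) = \frac{23688384593}{73434484308}$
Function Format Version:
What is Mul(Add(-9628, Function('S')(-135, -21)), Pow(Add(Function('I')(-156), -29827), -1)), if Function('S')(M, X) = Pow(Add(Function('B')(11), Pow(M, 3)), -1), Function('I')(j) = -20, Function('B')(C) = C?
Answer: Rational(23688384593, 73434484308) ≈ 0.32258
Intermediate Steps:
Function('S')(M, X) = Pow(Add(11, Pow(M, 3)), -1)
Mul(Add(-9628, Function('S')(-135, -21)), Pow(Add(Function('I')(-156), -29827), -1)) = Mul(Add(-9628, Pow(Add(11, Pow(-135, 3)), -1)), Pow(Add(-20, -29827), -1)) = Mul(Add(-9628, Pow(Add(11, -2460375), -1)), Pow(-29847, -1)) = Mul(Add(-9628, Pow(-2460364, -1)), Rational(-1, 29847)) = Mul(Add(-9628, Rational(-1, 2460364)), Rational(-1, 29847)) = Mul(Rational(-23688384593, 2460364), Rational(-1, 29847)) = Rational(23688384593, 73434484308)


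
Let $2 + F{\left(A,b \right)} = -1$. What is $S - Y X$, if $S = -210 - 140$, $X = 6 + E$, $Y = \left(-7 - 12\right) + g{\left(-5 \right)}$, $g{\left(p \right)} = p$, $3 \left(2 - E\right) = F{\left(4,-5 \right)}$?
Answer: $-134$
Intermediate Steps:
$F{\left(A,b \right)} = -3$ ($F{\left(A,b \right)} = -2 - 1 = -3$)
$E = 3$ ($E = 2 - -1 = 2 + 1 = 3$)
$Y = -24$ ($Y = \left(-7 - 12\right) - 5 = -19 - 5 = -24$)
$X = 9$ ($X = 6 + 3 = 9$)
$S = -350$ ($S = -210 - 140 = -350$)
$S - Y X = -350 - \left(-24\right) 9 = -350 - -216 = -350 + 216 = -134$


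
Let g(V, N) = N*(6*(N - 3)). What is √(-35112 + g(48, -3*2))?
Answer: 2*I*√8697 ≈ 186.52*I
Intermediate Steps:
g(V, N) = N*(-18 + 6*N) (g(V, N) = N*(6*(-3 + N)) = N*(-18 + 6*N))
√(-35112 + g(48, -3*2)) = √(-35112 + 6*(-3*2)*(-3 - 3*2)) = √(-35112 + 6*(-6)*(-3 - 6)) = √(-35112 + 6*(-6)*(-9)) = √(-35112 + 324) = √(-34788) = 2*I*√8697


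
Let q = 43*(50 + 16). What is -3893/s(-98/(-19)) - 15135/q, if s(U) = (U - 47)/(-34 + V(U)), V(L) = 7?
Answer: -631091963/250690 ≈ -2517.4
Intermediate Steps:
q = 2838 (q = 43*66 = 2838)
s(U) = 47/27 - U/27 (s(U) = (U - 47)/(-34 + 7) = (-47 + U)/(-27) = (-47 + U)*(-1/27) = 47/27 - U/27)
-3893/s(-98/(-19)) - 15135/q = -3893/(47/27 - (-98)/(27*(-19))) - 15135/2838 = -3893/(47/27 - (-98)*(-1)/(27*19)) - 15135*1/2838 = -3893/(47/27 - 1/27*98/19) - 5045/946 = -3893/(47/27 - 98/513) - 5045/946 = -3893/265/171 - 5045/946 = -3893*171/265 - 5045/946 = -665703/265 - 5045/946 = -631091963/250690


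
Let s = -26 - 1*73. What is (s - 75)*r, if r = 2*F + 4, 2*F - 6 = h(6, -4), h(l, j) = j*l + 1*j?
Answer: 3132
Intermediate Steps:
h(l, j) = j + j*l (h(l, j) = j*l + j = j + j*l)
F = -11 (F = 3 + (-4*(1 + 6))/2 = 3 + (-4*7)/2 = 3 + (½)*(-28) = 3 - 14 = -11)
s = -99 (s = -26 - 73 = -99)
r = -18 (r = 2*(-11) + 4 = -22 + 4 = -18)
(s - 75)*r = (-99 - 75)*(-18) = -174*(-18) = 3132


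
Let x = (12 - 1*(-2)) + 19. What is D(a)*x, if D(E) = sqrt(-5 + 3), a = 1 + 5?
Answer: 33*I*sqrt(2) ≈ 46.669*I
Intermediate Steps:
a = 6
x = 33 (x = (12 + 2) + 19 = 14 + 19 = 33)
D(E) = I*sqrt(2) (D(E) = sqrt(-2) = I*sqrt(2))
D(a)*x = (I*sqrt(2))*33 = 33*I*sqrt(2)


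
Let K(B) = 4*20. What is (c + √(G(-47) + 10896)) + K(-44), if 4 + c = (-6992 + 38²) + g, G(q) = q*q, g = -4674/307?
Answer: -1684578/307 + √13105 ≈ -5372.8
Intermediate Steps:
g = -4674/307 (g = -4674*1/307 = -4674/307 ≈ -15.225)
G(q) = q²
c = -1709138/307 (c = -4 + ((-6992 + 38²) - 4674/307) = -4 + ((-6992 + 1444) - 4674/307) = -4 + (-5548 - 4674/307) = -4 - 1707910/307 = -1709138/307 ≈ -5567.2)
K(B) = 80
(c + √(G(-47) + 10896)) + K(-44) = (-1709138/307 + √((-47)² + 10896)) + 80 = (-1709138/307 + √(2209 + 10896)) + 80 = (-1709138/307 + √13105) + 80 = -1684578/307 + √13105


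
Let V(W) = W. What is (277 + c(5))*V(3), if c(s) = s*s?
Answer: 906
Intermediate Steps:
c(s) = s²
(277 + c(5))*V(3) = (277 + 5²)*3 = (277 + 25)*3 = 302*3 = 906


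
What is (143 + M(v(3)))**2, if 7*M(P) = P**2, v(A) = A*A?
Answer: 1170724/49 ≈ 23892.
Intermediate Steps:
v(A) = A**2
M(P) = P**2/7
(143 + M(v(3)))**2 = (143 + (3**2)**2/7)**2 = (143 + (1/7)*9**2)**2 = (143 + (1/7)*81)**2 = (143 + 81/7)**2 = (1082/7)**2 = 1170724/49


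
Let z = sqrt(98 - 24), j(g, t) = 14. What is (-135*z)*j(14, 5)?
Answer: -1890*sqrt(74) ≈ -16258.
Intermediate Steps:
z = sqrt(74) ≈ 8.6023
(-135*z)*j(14, 5) = -135*sqrt(74)*14 = -1890*sqrt(74)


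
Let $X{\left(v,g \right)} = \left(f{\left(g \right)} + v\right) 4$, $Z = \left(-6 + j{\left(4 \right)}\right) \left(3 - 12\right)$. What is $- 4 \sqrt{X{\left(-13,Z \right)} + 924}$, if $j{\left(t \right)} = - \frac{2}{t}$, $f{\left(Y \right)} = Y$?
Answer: $- 4 \sqrt{1106} \approx -133.03$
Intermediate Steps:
$Z = \frac{117}{2}$ ($Z = \left(-6 - \frac{2}{4}\right) \left(3 - 12\right) = \left(-6 - \frac{1}{2}\right) \left(-9\right) = \left(- \frac{13}{2}\right) \left(-9\right) = \frac{117}{2} \approx 58.5$)
$X{\left(v,g \right)} = 4 g + 4 v$ ($X{\left(v,g \right)} = \left(g + v\right) 4 = 4 g + 4 v$)
$- 4 \sqrt{X{\left(-13,Z \right)} + 924} = - 4 \sqrt{\left(4 \cdot \frac{117}{2} + 4 \left(-13\right)\right) + 924} = - 4 \sqrt{\left(234 - 52\right) + 924} = - 4 \sqrt{182 + 924} = - 4 \sqrt{1106}$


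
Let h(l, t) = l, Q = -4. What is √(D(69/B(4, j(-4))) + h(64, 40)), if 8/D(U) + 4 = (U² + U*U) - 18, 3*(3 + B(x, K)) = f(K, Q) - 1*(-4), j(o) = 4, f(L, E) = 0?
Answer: √29001791966/21287 ≈ 8.0002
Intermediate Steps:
B(x, K) = -5/3 (B(x, K) = -3 + (0 - 1*(-4))/3 = -3 + (0 + 4)/3 = -3 + (⅓)*4 = -3 + 4/3 = -5/3)
D(U) = 8/(-22 + 2*U²) (D(U) = 8/(-4 + ((U² + U*U) - 18)) = 8/(-4 + ((U² + U²) - 18)) = 8/(-4 + (2*U² - 18)) = 8/(-4 + (-18 + 2*U²)) = 8/(-22 + 2*U²))
√(D(69/B(4, j(-4))) + h(64, 40)) = √(4/(-11 + (69/(-5/3))²) + 64) = √(4/(-11 + (69*(-⅗))²) + 64) = √(4/(-11 + (-207/5)²) + 64) = √(4/(-11 + 42849/25) + 64) = √(4/(42574/25) + 64) = √(4*(25/42574) + 64) = √(50/21287 + 64) = √(1362418/21287) = √29001791966/21287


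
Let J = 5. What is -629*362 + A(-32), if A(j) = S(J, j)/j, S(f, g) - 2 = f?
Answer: -7286343/32 ≈ -2.2770e+5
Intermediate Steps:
S(f, g) = 2 + f
A(j) = 7/j (A(j) = (2 + 5)/j = 7/j)
-629*362 + A(-32) = -629*362 + 7/(-32) = -227698 + 7*(-1/32) = -227698 - 7/32 = -7286343/32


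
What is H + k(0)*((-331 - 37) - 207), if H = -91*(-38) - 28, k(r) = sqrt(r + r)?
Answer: 3430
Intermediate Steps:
k(r) = sqrt(2)*sqrt(r) (k(r) = sqrt(2*r) = sqrt(2)*sqrt(r))
H = 3430 (H = 3458 - 28 = 3430)
H + k(0)*((-331 - 37) - 207) = 3430 + (sqrt(2)*sqrt(0))*((-331 - 37) - 207) = 3430 + (sqrt(2)*0)*(-368 - 207) = 3430 + 0*(-575) = 3430 + 0 = 3430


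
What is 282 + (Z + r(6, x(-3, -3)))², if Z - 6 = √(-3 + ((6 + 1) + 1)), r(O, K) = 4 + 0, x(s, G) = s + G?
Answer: 387 + 20*√5 ≈ 431.72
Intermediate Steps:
x(s, G) = G + s
r(O, K) = 4
Z = 6 + √5 (Z = 6 + √(-3 + ((6 + 1) + 1)) = 6 + √(-3 + (7 + 1)) = 6 + √(-3 + 8) = 6 + √5 ≈ 8.2361)
282 + (Z + r(6, x(-3, -3)))² = 282 + ((6 + √5) + 4)² = 282 + (10 + √5)²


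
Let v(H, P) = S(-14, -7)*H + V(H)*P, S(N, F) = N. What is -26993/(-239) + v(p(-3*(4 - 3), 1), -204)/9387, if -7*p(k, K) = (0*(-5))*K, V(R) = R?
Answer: 26993/239 ≈ 112.94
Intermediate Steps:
p(k, K) = 0 (p(k, K) = -0*(-5)*K/7 = -0*K = -⅐*0 = 0)
v(H, P) = -14*H + H*P
-26993/(-239) + v(p(-3*(4 - 3), 1), -204)/9387 = -26993/(-239) + (0*(-14 - 204))/9387 = -26993*(-1/239) + (0*(-218))*(1/9387) = 26993/239 + 0*(1/9387) = 26993/239 + 0 = 26993/239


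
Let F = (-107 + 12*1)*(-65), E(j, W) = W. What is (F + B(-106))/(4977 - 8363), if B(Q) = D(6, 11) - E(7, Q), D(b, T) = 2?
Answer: -6283/3386 ≈ -1.8556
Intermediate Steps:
F = 6175 (F = (-107 + 12)*(-65) = -95*(-65) = 6175)
B(Q) = 2 - Q
(F + B(-106))/(4977 - 8363) = (6175 + (2 - 1*(-106)))/(4977 - 8363) = (6175 + (2 + 106))/(-3386) = (6175 + 108)*(-1/3386) = 6283*(-1/3386) = -6283/3386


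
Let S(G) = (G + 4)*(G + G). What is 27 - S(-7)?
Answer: -15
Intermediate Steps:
S(G) = 2*G*(4 + G) (S(G) = (4 + G)*(2*G) = 2*G*(4 + G))
27 - S(-7) = 27 - 2*(-7)*(4 - 7) = 27 - 2*(-7)*(-3) = 27 - 1*42 = 27 - 42 = -15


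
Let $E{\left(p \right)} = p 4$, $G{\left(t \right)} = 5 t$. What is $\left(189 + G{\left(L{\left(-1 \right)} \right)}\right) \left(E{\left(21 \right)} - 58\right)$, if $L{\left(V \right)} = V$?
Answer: $4784$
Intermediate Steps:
$E{\left(p \right)} = 4 p$
$\left(189 + G{\left(L{\left(-1 \right)} \right)}\right) \left(E{\left(21 \right)} - 58\right) = \left(189 + 5 \left(-1\right)\right) \left(4 \cdot 21 - 58\right) = \left(189 - 5\right) \left(84 - 58\right) = 184 \cdot 26 = 4784$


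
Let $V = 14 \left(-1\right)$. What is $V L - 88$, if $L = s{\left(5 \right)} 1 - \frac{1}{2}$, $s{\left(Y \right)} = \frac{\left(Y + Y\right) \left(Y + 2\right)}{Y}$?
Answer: $-277$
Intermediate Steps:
$V = -14$
$s{\left(Y \right)} = 4 + 2 Y$ ($s{\left(Y \right)} = \frac{2 Y \left(2 + Y\right)}{Y} = 4 + 2 Y$)
$L = \frac{27}{2}$ ($L = \left(4 + 2 \cdot 5\right) 1 - \frac{1}{2} = \left(4 + 10\right) 1 - \frac{1}{2} = 14 \cdot 1 - \frac{1}{2} = 14 - \frac{1}{2} = \frac{27}{2} \approx 13.5$)
$V L - 88 = \left(-14\right) \frac{27}{2} - 88 = -189 - 88 = -277$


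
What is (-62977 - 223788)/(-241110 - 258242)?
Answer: 286765/499352 ≈ 0.57427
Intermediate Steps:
(-62977 - 223788)/(-241110 - 258242) = -286765/(-499352) = -286765*(-1/499352) = 286765/499352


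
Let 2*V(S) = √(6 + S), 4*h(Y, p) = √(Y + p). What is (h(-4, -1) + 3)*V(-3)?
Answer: √3*(12 + I*√5)/8 ≈ 2.5981 + 0.48412*I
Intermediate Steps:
h(Y, p) = √(Y + p)/4
V(S) = √(6 + S)/2
(h(-4, -1) + 3)*V(-3) = (√(-4 - 1)/4 + 3)*(√(6 - 3)/2) = (√(-5)/4 + 3)*(√3/2) = ((I*√5)/4 + 3)*(√3/2) = (I*√5/4 + 3)*(√3/2) = (3 + I*√5/4)*(√3/2) = √3*(3 + I*√5/4)/2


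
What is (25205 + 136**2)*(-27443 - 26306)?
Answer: -2348885049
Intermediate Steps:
(25205 + 136**2)*(-27443 - 26306) = (25205 + 18496)*(-53749) = 43701*(-53749) = -2348885049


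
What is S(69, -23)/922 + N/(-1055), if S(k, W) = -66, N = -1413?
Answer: 616578/486355 ≈ 1.2678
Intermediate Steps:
S(69, -23)/922 + N/(-1055) = -66/922 - 1413/(-1055) = -66*1/922 - 1413*(-1/1055) = -33/461 + 1413/1055 = 616578/486355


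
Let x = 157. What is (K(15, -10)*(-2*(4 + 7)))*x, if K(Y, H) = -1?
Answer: 3454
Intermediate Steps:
(K(15, -10)*(-2*(4 + 7)))*x = -(-2)*(4 + 7)*157 = -(-2)*11*157 = -1*(-22)*157 = 22*157 = 3454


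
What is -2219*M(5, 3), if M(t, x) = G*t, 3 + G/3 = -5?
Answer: 266280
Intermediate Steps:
G = -24 (G = -9 + 3*(-5) = -9 - 15 = -24)
M(t, x) = -24*t
-2219*M(5, 3) = -(-53256)*5 = -2219*(-120) = 266280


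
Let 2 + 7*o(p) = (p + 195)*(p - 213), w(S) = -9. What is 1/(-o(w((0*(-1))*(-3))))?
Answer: 7/41294 ≈ 0.00016952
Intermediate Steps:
o(p) = -2/7 + (-213 + p)*(195 + p)/7 (o(p) = -2/7 + ((p + 195)*(p - 213))/7 = -2/7 + ((195 + p)*(-213 + p))/7 = -2/7 + ((-213 + p)*(195 + p))/7 = -2/7 + (-213 + p)*(195 + p)/7)
1/(-o(w((0*(-1))*(-3)))) = 1/(-(-41537/7 - 18/7*(-9) + (⅐)*(-9)²)) = 1/(-(-41537/7 + 162/7 + (⅐)*81)) = 1/(-(-41537/7 + 162/7 + 81/7)) = 1/(-1*(-41294/7)) = 1/(41294/7) = 7/41294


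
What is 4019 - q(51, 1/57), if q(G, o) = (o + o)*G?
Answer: 76327/19 ≈ 4017.2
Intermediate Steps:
q(G, o) = 2*G*o (q(G, o) = (2*o)*G = 2*G*o)
4019 - q(51, 1/57) = 4019 - 2*51/57 = 4019 - 1*34/19 = 4019 - 34/19 = 76327/19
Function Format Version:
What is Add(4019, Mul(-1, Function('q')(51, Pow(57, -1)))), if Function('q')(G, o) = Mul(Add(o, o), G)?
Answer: Rational(76327, 19) ≈ 4017.2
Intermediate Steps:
Function('q')(G, o) = Mul(2, G, o) (Function('q')(G, o) = Mul(Mul(2, o), G) = Mul(2, G, o))
Add(4019, Mul(-1, Function('q')(51, Pow(57, -1)))) = Add(4019, Mul(-1, Mul(2, 51, Pow(57, -1)))) = Add(4019, Mul(-1, Mul(2, 51, Rational(1, 57)))) = Add(4019, Mul(-1, Rational(34, 19))) = Add(4019, Rational(-34, 19)) = Rational(76327, 19)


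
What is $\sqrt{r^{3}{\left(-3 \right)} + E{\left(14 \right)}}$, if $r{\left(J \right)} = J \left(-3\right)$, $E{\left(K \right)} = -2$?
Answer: $\sqrt{727} \approx 26.963$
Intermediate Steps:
$r{\left(J \right)} = - 3 J$
$\sqrt{r^{3}{\left(-3 \right)} + E{\left(14 \right)}} = \sqrt{\left(\left(-3\right) \left(-3\right)\right)^{3} - 2} = \sqrt{9^{3} - 2} = \sqrt{729 - 2} = \sqrt{727}$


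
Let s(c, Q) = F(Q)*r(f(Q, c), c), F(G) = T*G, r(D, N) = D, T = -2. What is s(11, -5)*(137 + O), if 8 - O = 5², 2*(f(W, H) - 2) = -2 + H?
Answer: 7800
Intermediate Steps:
f(W, H) = 1 + H/2 (f(W, H) = 2 + (-2 + H)/2 = 2 + (-1 + H/2) = 1 + H/2)
F(G) = -2*G
s(c, Q) = -2*Q*(1 + c/2) (s(c, Q) = (-2*Q)*(1 + c/2) = -2*Q*(1 + c/2))
O = -17 (O = 8 - 1*5² = 8 - 1*25 = 8 - 25 = -17)
s(11, -5)*(137 + O) = (-1*(-5)*(2 + 11))*(137 - 17) = -1*(-5)*13*120 = 65*120 = 7800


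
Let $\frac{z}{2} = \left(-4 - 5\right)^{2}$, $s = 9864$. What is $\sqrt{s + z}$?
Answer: $3 \sqrt{1114} \approx 100.13$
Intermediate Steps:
$z = 162$ ($z = 2 \left(-4 - 5\right)^{2} = 2 \left(-9\right)^{2} = 2 \cdot 81 = 162$)
$\sqrt{s + z} = \sqrt{9864 + 162} = \sqrt{10026} = 3 \sqrt{1114}$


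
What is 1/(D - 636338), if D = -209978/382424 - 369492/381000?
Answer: -3035490500/1931602564293721 ≈ -1.5715e-6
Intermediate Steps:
D = -4610504721/3035490500 (D = -209978*1/382424 - 369492*1/381000 = -104989/191212 - 30791/31750 = -4610504721/3035490500 ≈ -1.5189)
1/(D - 636338) = 1/(-4610504721/3035490500 - 636338) = 1/(-1931602564293721/3035490500) = -3035490500/1931602564293721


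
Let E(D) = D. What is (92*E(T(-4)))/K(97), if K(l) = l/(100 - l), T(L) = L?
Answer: -1104/97 ≈ -11.381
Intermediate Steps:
(92*E(T(-4)))/K(97) = (92*(-4))/((-1*97/(-100 + 97))) = -368/((-1*97/(-3))) = -368/((-1*97*(-1/3))) = -368/97/3 = -368*3/97 = -1104/97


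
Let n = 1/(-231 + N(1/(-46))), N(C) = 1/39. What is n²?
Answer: 1521/81144064 ≈ 1.8744e-5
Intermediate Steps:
N(C) = 1/39
n = -39/9008 (n = 1/(-231 + 1/39) = 1/(-9008/39) = -39/9008 ≈ -0.0043295)
n² = (-39/9008)² = 1521/81144064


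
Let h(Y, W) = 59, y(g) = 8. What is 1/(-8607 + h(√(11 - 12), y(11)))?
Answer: -1/8548 ≈ -0.00011699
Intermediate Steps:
1/(-8607 + h(√(11 - 12), y(11))) = 1/(-8607 + 59) = 1/(-8548) = -1/8548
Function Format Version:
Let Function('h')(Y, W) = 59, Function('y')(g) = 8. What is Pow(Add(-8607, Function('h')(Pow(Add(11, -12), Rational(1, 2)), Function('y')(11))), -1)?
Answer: Rational(-1, 8548) ≈ -0.00011699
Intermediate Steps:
Pow(Add(-8607, Function('h')(Pow(Add(11, -12), Rational(1, 2)), Function('y')(11))), -1) = Pow(Add(-8607, 59), -1) = Pow(-8548, -1) = Rational(-1, 8548)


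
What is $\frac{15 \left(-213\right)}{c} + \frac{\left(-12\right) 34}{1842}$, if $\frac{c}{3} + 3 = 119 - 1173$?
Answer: $\frac{255079}{324499} \approx 0.78607$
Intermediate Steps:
$c = -3171$ ($c = -9 + 3 \left(119 - 1173\right) = -9 + 3 \left(-1054\right) = -9 - 3162 = -3171$)
$\frac{15 \left(-213\right)}{c} + \frac{\left(-12\right) 34}{1842} = \frac{15 \left(-213\right)}{-3171} + \frac{\left(-12\right) 34}{1842} = \left(-3195\right) \left(- \frac{1}{3171}\right) - \frac{68}{307} = \frac{1065}{1057} - \frac{68}{307} = \frac{255079}{324499}$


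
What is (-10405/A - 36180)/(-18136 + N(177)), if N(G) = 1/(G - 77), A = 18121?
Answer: 65562818500/32864227479 ≈ 1.9950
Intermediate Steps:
N(G) = 1/(-77 + G)
(-10405/A - 36180)/(-18136 + N(177)) = (-10405/18121 - 36180)/(-18136 + 1/(-77 + 177)) = (-10405*1/18121 - 36180)/(-18136 + 1/100) = (-10405/18121 - 36180)/(-18136 + 1/100) = -655628185/(18121*(-1813599/100)) = -655628185/18121*(-100/1813599) = 65562818500/32864227479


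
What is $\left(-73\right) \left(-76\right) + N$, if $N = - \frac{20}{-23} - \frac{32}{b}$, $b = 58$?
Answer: $\frac{3700728}{667} \approx 5548.3$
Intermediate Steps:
$N = \frac{212}{667}$ ($N = - \frac{20}{-23} - \frac{32}{58} = \left(-20\right) \left(- \frac{1}{23}\right) - \frac{16}{29} = \frac{20}{23} - \frac{16}{29} = \frac{212}{667} \approx 0.31784$)
$\left(-73\right) \left(-76\right) + N = \left(-73\right) \left(-76\right) + \frac{212}{667} = 5548 + \frac{212}{667} = \frac{3700728}{667}$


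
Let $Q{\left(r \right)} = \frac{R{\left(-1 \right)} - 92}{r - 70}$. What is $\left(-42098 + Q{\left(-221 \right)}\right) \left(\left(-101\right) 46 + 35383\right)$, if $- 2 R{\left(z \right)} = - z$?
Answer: $- \frac{753082657187}{582} \approx -1.294 \cdot 10^{9}$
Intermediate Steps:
$R{\left(z \right)} = \frac{z}{2}$ ($R{\left(z \right)} = - \frac{\left(-1\right) z}{2} = \frac{z}{2}$)
$Q{\left(r \right)} = - \frac{185}{2 \left(-70 + r\right)}$ ($Q{\left(r \right)} = \frac{\frac{1}{2} \left(-1\right) - 92}{r - 70} = \frac{- \frac{1}{2} - 92}{-70 + r} = - \frac{185}{2 \left(-70 + r\right)}$)
$\left(-42098 + Q{\left(-221 \right)}\right) \left(\left(-101\right) 46 + 35383\right) = \left(-42098 - \frac{185}{-140 + 2 \left(-221\right)}\right) \left(\left(-101\right) 46 + 35383\right) = \left(-42098 - \frac{185}{-140 - 442}\right) \left(-4646 + 35383\right) = \left(-42098 - \frac{185}{-582}\right) 30737 = \left(-42098 - - \frac{185}{582}\right) 30737 = \left(-42098 + \frac{185}{582}\right) 30737 = \left(- \frac{24500851}{582}\right) 30737 = - \frac{753082657187}{582}$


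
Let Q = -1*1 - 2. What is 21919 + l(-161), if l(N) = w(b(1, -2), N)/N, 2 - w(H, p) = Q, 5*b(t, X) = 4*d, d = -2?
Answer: 3528954/161 ≈ 21919.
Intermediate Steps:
Q = -3 (Q = -1 - 2 = -3)
b(t, X) = -8/5 (b(t, X) = (4*(-2))/5 = (⅕)*(-8) = -8/5)
w(H, p) = 5 (w(H, p) = 2 - 1*(-3) = 2 + 3 = 5)
l(N) = 5/N
21919 + l(-161) = 21919 + 5/(-161) = 21919 + 5*(-1/161) = 21919 - 5/161 = 3528954/161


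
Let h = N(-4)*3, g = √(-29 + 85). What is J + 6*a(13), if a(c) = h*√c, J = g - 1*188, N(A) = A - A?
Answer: -188 + 2*√14 ≈ -180.52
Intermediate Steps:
g = 2*√14 (g = √56 = 2*√14 ≈ 7.4833)
N(A) = 0
h = 0 (h = 0*3 = 0)
J = -188 + 2*√14 (J = 2*√14 - 1*188 = 2*√14 - 188 = -188 + 2*√14 ≈ -180.52)
a(c) = 0 (a(c) = 0*√c = 0)
J + 6*a(13) = (-188 + 2*√14) + 6*0 = (-188 + 2*√14) + 0 = -188 + 2*√14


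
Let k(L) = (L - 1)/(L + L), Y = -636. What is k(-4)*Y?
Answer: -795/2 ≈ -397.50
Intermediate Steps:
k(L) = (-1 + L)/(2*L) (k(L) = (-1 + L)/((2*L)) = (-1 + L)*(1/(2*L)) = (-1 + L)/(2*L))
k(-4)*Y = ((½)*(-1 - 4)/(-4))*(-636) = ((½)*(-¼)*(-5))*(-636) = (5/8)*(-636) = -795/2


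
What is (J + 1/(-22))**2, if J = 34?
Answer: 558009/484 ≈ 1152.9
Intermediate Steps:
(J + 1/(-22))**2 = (34 + 1/(-22))**2 = (34 - 1/22)**2 = (747/22)**2 = 558009/484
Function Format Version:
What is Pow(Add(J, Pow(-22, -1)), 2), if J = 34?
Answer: Rational(558009, 484) ≈ 1152.9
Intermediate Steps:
Pow(Add(J, Pow(-22, -1)), 2) = Pow(Add(34, Pow(-22, -1)), 2) = Pow(Add(34, Rational(-1, 22)), 2) = Pow(Rational(747, 22), 2) = Rational(558009, 484)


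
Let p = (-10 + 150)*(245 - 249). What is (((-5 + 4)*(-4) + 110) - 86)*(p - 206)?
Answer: -21448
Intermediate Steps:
p = -560 (p = 140*(-4) = -560)
(((-5 + 4)*(-4) + 110) - 86)*(p - 206) = (((-5 + 4)*(-4) + 110) - 86)*(-560 - 206) = ((-1*(-4) + 110) - 86)*(-766) = ((4 + 110) - 86)*(-766) = (114 - 86)*(-766) = 28*(-766) = -21448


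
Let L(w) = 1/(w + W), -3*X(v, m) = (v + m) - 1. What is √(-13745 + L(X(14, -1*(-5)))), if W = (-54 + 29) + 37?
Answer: I*√494814/6 ≈ 117.24*I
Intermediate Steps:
W = 12 (W = -25 + 37 = 12)
X(v, m) = ⅓ - m/3 - v/3 (X(v, m) = -((v + m) - 1)/3 = -((m + v) - 1)/3 = -(-1 + m + v)/3 = ⅓ - m/3 - v/3)
L(w) = 1/(12 + w) (L(w) = 1/(w + 12) = 1/(12 + w))
√(-13745 + L(X(14, -1*(-5)))) = √(-13745 + 1/(12 + (⅓ - (-1)*(-5)/3 - ⅓*14))) = √(-13745 + 1/(12 + (⅓ - ⅓*5 - 14/3))) = √(-13745 + 1/(12 + (⅓ - 5/3 - 14/3))) = √(-13745 + 1/(12 - 6)) = √(-13745 + 1/6) = √(-13745 + ⅙) = √(-82469/6) = I*√494814/6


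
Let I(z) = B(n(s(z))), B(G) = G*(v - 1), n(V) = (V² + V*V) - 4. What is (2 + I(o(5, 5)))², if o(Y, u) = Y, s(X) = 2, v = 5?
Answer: 324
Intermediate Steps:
n(V) = -4 + 2*V² (n(V) = (V² + V²) - 4 = 2*V² - 4 = -4 + 2*V²)
B(G) = 4*G (B(G) = G*(5 - 1) = G*4 = 4*G)
I(z) = 16 (I(z) = 4*(-4 + 2*2²) = 4*(-4 + 2*4) = 4*(-4 + 8) = 4*4 = 16)
(2 + I(o(5, 5)))² = (2 + 16)² = 18² = 324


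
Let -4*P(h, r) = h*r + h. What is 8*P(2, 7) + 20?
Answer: -12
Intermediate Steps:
P(h, r) = -h/4 - h*r/4 (P(h, r) = -(h*r + h)/4 = -(h + h*r)/4 = -h/4 - h*r/4)
8*P(2, 7) + 20 = 8*(-¼*2*(1 + 7)) + 20 = 8*(-¼*2*8) + 20 = 8*(-4) + 20 = -32 + 20 = -12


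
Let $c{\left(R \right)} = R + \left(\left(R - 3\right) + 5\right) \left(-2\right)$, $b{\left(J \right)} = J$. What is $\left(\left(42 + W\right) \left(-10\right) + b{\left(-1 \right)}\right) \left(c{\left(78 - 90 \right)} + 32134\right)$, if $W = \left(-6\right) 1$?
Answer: $-11603262$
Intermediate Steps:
$W = -6$
$c{\left(R \right)} = -4 - R$ ($c{\left(R \right)} = R + \left(\left(-3 + R\right) + 5\right) \left(-2\right) = R + \left(2 + R\right) \left(-2\right) = R - \left(4 + 2 R\right) = -4 - R$)
$\left(\left(42 + W\right) \left(-10\right) + b{\left(-1 \right)}\right) \left(c{\left(78 - 90 \right)} + 32134\right) = \left(\left(42 - 6\right) \left(-10\right) - 1\right) \left(\left(-4 - \left(78 - 90\right)\right) + 32134\right) = \left(36 \left(-10\right) - 1\right) \left(\left(-4 - -12\right) + 32134\right) = \left(-360 - 1\right) \left(\left(-4 + 12\right) + 32134\right) = - 361 \left(8 + 32134\right) = \left(-361\right) 32142 = -11603262$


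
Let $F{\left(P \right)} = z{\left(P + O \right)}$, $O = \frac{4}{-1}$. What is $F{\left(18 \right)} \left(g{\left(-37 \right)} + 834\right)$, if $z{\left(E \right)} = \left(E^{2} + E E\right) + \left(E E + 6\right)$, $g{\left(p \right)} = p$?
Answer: $473418$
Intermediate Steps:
$O = -4$ ($O = 4 \left(-1\right) = -4$)
$z{\left(E \right)} = 6 + 3 E^{2}$ ($z{\left(E \right)} = \left(E^{2} + E^{2}\right) + \left(E^{2} + 6\right) = 2 E^{2} + \left(6 + E^{2}\right) = 6 + 3 E^{2}$)
$F{\left(P \right)} = 6 + 3 \left(-4 + P\right)^{2}$ ($F{\left(P \right)} = 6 + 3 \left(P - 4\right)^{2} = 6 + 3 \left(-4 + P\right)^{2}$)
$F{\left(18 \right)} \left(g{\left(-37 \right)} + 834\right) = \left(6 + 3 \left(-4 + 18\right)^{2}\right) \left(-37 + 834\right) = \left(6 + 3 \cdot 14^{2}\right) 797 = \left(6 + 3 \cdot 196\right) 797 = \left(6 + 588\right) 797 = 594 \cdot 797 = 473418$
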